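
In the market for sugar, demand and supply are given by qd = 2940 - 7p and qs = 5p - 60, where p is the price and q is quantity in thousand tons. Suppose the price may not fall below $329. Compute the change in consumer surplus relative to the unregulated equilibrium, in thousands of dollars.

-72166.5

Equilibrium: 2940 - 7p = 5p - 60, so 3000 = 12p and p* = 250, q* = 1190.
The floor of 329 is above the equilibrium price 250, so it binds.
At p = 329: qd = 2940 - 7·329 = 637 and qs = 5·329 - 60 = 1585.
Consumer surplus without the control is ½ · (420 - 250) · 1190 = 101150.
With the floor, consumers buy 637 units at 329, so CS = ½ · (420 - 329) · 637 = 28983.5.
Change in consumer surplus = 28983.5 - 101150 = -72166.5.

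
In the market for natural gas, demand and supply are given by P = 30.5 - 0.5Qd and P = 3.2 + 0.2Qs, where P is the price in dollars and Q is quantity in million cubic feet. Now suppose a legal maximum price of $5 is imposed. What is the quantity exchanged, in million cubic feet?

9

Rearranging demand gives Qd = 61 - 2P; rearranging supply gives Qs = 5P - 16. Setting quantity demanded equal to quantity supplied, 61 - 2P = 5P - 16, gives P* = 11 and Q* = 39.
Because the ceiling (5) lies below the market-clearing price, it is binding.
At P = 5: Qd = 61 - 2·5 = 51 and Qs = 5·5 - 16 = 9.
The quantity actually transacted is the short side, supply: 9.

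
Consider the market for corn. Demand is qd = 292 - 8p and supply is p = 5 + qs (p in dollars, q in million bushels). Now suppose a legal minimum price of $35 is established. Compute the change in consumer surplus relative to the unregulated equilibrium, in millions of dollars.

Rearranging supply gives qs = p - 5. Equilibrium: 292 - 8p = p - 5, so 297 = 9p and p* = 33, q* = 28.
Because the floor (35) lies above the market-clearing price, it is binding.
At p = 35: qd = 292 - 8·35 = 12 and qs = 35 - 5 = 30.
Consumer surplus without the control is ½ · (36.5 - 33) · 28 = 49.
With the floor, consumers buy 12 units at 35, so CS = ½ · (36.5 - 35) · 12 = 9.
Change in consumer surplus = 9 - 49 = -40.

-40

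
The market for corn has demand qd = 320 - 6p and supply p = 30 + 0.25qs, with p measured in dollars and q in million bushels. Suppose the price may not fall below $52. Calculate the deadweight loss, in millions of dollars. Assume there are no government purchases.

480

Rearranging supply gives qs = 4p - 120. Equilibrium: 320 - 6p = 4p - 120, so 440 = 10p and p* = 44, q* = 56.
The floor of 52 is above the equilibrium price 44, so it binds.
At p = 52: qd = 320 - 6·52 = 8 and qs = 4·52 - 120 = 88.
Quantity traded falls to 8. At q = 8 the demand price is (320 - 8)/6 = 52 and the supply price is (120 + 8)/4 = 32.
Deadweight loss = ½ · (52 - 32) · (56 - 8) = ½ · 20 · 48 = 480.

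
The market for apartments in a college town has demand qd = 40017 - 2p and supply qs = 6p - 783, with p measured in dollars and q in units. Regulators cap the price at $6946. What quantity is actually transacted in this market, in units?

In a free market, 40017 - 2p = 6p - 783 gives the equilibrium p* = 5100, q* = 29817.
Since 6946 is above p* = 5100, the ceiling does not bind and the free-market outcome prevails.

29817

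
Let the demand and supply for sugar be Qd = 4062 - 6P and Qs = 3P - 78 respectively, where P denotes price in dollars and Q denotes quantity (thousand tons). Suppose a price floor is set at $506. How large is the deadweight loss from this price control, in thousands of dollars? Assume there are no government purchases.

In a free market, 4062 - 6P = 3P - 78 gives the equilibrium P* = 460, Q* = 1302.
The floor of 506 is above the equilibrium price 460, so it binds.
At P = 506: Qd = 4062 - 6·506 = 1026 and Qs = 3·506 - 78 = 1440.
Quantity traded falls to 1026. At Q = 1026 the demand price is (4062 - 1026)/6 = 506 and the supply price is (78 + 1026)/3 = 368.
Deadweight loss = ½ · (506 - 368) · (1302 - 1026) = ½ · 138 · 276 = 19044.

19044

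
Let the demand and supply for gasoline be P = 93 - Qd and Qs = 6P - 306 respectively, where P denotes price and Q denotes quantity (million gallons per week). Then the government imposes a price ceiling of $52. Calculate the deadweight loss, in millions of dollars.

525

Rearranging demand gives Qd = 93 - P. Equilibrium: 93 - P = 6P - 306, so 399 = 7P and P* = 57, Q* = 36.
Since 52 < 57, the ceiling is binding.
At P = 52: Qd = 93 - 52 = 41 and Qs = 6·52 - 306 = 6.
Quantity traded falls to 6. At Q = 6 the demand price is 93 - 6 = 87 and the supply price is (306 + 6)/6 = 52.
Deadweight loss = ½ · (87 - 52) · (36 - 6) = ½ · 35 · 30 = 525.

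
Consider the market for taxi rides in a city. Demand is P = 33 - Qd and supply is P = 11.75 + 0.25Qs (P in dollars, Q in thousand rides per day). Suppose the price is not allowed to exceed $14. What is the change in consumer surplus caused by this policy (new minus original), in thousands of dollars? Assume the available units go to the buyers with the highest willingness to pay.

-14

Rearranging demand gives Qd = 33 - P; rearranging supply gives Qs = 4P - 47. In a free market, 33 - P = 4P - 47 gives the equilibrium P* = 16, Q* = 17.
Because the ceiling (14) lies below the market-clearing price, it is binding.
At P = 14: Qd = 33 - 14 = 19 and Qs = 4·14 - 47 = 9.
Consumer surplus without the control is ½ · (33 - 16) · 17 = 144.5.
With the ceiling, 9 units are sold at 14 (assume they go to the highest-value buyers). The demand price at Q = 9 is 24, so CS = ½ · [(33 - 14) + (24 - 14)] · 9 = 130.5.
Change in consumer surplus = 130.5 - 144.5 = -14.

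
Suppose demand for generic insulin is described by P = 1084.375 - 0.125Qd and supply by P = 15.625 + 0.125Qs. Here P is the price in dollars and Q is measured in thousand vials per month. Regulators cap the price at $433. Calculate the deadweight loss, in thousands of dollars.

Rearranging demand gives Qd = 8675 - 8P; rearranging supply gives Qs = 8P - 125. Setting quantity demanded equal to quantity supplied, 8675 - 8P = 8P - 125, gives P* = 550 and Q* = 4275.
The ceiling of 433 is below the equilibrium price 550, so it binds.
At P = 433: Qd = 8675 - 8·433 = 5211 and Qs = 8·433 - 125 = 3339.
Quantity traded falls to 3339. At Q = 3339 the demand price is (8675 - 3339)/8 = 667 and the supply price is (125 + 3339)/8 = 433.
Deadweight loss = ½ · (667 - 433) · (4275 - 3339) = ½ · 234 · 936 = 109512.

109512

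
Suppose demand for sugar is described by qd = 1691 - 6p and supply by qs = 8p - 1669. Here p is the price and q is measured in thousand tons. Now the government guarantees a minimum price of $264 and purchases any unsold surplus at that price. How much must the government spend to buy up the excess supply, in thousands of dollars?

In a free market, 1691 - 6p = 8p - 1669 gives the equilibrium p* = 240, q* = 251.
The floor of 264 is above the equilibrium price 240, so it binds.
At p = 264: qd = 1691 - 6·264 = 107 and qs = 8·264 - 1669 = 443.
Surplus = qs - qd = 336.
Government expenditure = surplus × support price = 336 × 264 = 88704.

88704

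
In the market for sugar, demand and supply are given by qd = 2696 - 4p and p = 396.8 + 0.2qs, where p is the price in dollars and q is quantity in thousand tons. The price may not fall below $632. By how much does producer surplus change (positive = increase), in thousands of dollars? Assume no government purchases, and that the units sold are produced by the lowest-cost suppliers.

-1254.4

Rearranging supply gives qs = 5p - 1984. Equilibrium: 2696 - 4p = 5p - 1984, so 4680 = 9p and p* = 520, q* = 616.
Because the floor (632) lies above the market-clearing price, it is binding.
At p = 632: qd = 2696 - 4·632 = 168 and qs = 5·632 - 1984 = 1176.
Producer surplus without the control is ½ · (520 - 396.8) · 616 = 37945.6.
With the floor, 168 units are sold at 632. The supply price at q = 168 is 430.4, so PS = ½ · [(632 - 396.8) + (632 - 430.4)] · 168 = 36691.2.
Change in producer surplus = 36691.2 - 37945.6 = -1254.4.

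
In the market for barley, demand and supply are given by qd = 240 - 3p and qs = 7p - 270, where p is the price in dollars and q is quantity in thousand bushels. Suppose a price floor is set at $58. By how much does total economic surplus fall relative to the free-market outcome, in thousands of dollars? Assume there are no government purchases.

105

Setting quantity demanded equal to quantity supplied, 240 - 3p = 7p - 270, gives p* = 51 and q* = 87.
Since 58 > 51, the floor is binding.
At p = 58: qd = 240 - 3·58 = 66 and qs = 7·58 - 270 = 136.
Quantity traded falls to 66. At q = 66 the demand price is (240 - 66)/3 = 58 and the supply price is (270 + 66)/7 = 48.
Deadweight loss = ½ · (58 - 48) · (87 - 66) = ½ · 10 · 21 = 105.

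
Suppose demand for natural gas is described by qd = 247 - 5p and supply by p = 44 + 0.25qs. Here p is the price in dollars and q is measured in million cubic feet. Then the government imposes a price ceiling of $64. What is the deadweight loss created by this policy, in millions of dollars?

Rearranging supply gives qs = 4p - 176. In a free market, 247 - 5p = 4p - 176 gives the equilibrium p* = 47, q* = 12.
Since 64 is above p* = 47, the ceiling does not bind and the free-market outcome prevails.
Since the control does not bind, no trades are prevented and deadweight loss is zero.

0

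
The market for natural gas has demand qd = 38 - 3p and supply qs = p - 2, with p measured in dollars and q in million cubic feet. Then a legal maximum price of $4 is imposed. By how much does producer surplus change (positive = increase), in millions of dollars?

-30

Without the control the market clears where 38 - 3p = p - 2, i.e. p* = 10 and q* = 8.
Since 4 < 10, the ceiling is binding.
At p = 4: qd = 38 - 3·4 = 26 and qs = 4 - 2 = 2.
Producer surplus without the control is ½ · (10 - 2) · 8 = 32.
With the ceiling, producers sell 2 units at 4, so PS = ½ · (4 - 2) · 2 = 2.
Change in producer surplus = 2 - 32 = -30.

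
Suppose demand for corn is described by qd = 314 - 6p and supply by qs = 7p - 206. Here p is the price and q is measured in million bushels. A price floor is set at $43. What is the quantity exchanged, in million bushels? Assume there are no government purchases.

56

In a free market, 314 - 6p = 7p - 206 gives the equilibrium p* = 40, q* = 74.
Because the floor (43) lies above the market-clearing price, it is binding.
At p = 43: qd = 314 - 6·43 = 56 and qs = 7·43 - 206 = 95.
The quantity actually transacted is the short side, demand: 56.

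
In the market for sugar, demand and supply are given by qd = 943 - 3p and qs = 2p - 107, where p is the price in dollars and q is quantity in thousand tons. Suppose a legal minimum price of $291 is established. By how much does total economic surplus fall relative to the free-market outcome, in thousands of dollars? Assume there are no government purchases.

Without the control the market clears where 943 - 3p = 2p - 107, i.e. p* = 210 and q* = 313.
Since 291 > 210, the floor is binding.
At p = 291: qd = 943 - 3·291 = 70 and qs = 2·291 - 107 = 475.
Quantity traded falls to 70. At q = 70 the demand price is (943 - 70)/3 = 291 and the supply price is (107 + 70)/2 = 88.5.
Deadweight loss = ½ · (291 - 88.5) · (313 - 70) = ½ · 202.5 · 243 = 24603.75.

24603.75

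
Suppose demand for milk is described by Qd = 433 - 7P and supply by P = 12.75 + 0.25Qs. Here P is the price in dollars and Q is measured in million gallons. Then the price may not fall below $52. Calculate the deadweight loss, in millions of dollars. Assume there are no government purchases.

Rearranging supply gives Qs = 4P - 51. In a free market, 433 - 7P = 4P - 51 gives the equilibrium P* = 44, Q* = 125.
Since 52 > 44, the floor is binding.
At P = 52: Qd = 433 - 7·52 = 69 and Qs = 4·52 - 51 = 157.
Quantity traded falls to 69. At Q = 69 the demand price is (433 - 69)/7 = 52 and the supply price is (51 + 69)/4 = 30.
Deadweight loss = ½ · (52 - 30) · (125 - 69) = ½ · 22 · 56 = 616.

616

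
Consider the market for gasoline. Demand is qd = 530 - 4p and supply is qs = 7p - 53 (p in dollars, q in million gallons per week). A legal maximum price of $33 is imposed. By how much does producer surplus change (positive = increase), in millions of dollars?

In a free market, 530 - 4p = 7p - 53 gives the equilibrium p* = 53, q* = 318.
The ceiling of 33 is below the equilibrium price 53, so it binds.
At p = 33: qd = 530 - 4·33 = 398 and qs = 7·33 - 53 = 178.
Producer surplus without the control is ½ · (53 - 53/7) · 318 = 50562/7.
With the ceiling, producers sell 178 units at 33, so PS = ½ · (33 - 53/7) · 178 = 15842/7.
Change in producer surplus = 15842/7 - 50562/7 = -4960.

-4960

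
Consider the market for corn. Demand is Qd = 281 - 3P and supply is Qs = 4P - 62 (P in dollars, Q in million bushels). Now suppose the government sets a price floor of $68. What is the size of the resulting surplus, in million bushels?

133

In a free market, 281 - 3P = 4P - 62 gives the equilibrium P* = 49, Q* = 134.
The floor of 68 is above the equilibrium price 49, so it binds.
At P = 68: Qd = 281 - 3·68 = 77 and Qs = 4·68 - 62 = 210.
Surplus = Qs - Qd = 210 - 77 = 133.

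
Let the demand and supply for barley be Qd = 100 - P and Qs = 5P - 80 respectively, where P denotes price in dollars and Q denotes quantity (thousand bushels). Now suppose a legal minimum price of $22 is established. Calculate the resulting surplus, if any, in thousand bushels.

0

Equilibrium: 100 - P = 5P - 80, so 180 = 6P and P* = 30, Q* = 70.
Since 22 is below P* = 30, the floor does not bind and the free-market outcome prevails.
Since the control does not bind, there is no surplus.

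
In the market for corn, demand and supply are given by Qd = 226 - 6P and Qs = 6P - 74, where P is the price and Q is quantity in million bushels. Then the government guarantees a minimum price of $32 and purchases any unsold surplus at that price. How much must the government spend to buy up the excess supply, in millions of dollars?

2688

Without the control the market clears where 226 - 6P = 6P - 74, i.e. P* = 25 and Q* = 76.
Since 32 > 25, the floor is binding.
At P = 32: Qd = 226 - 6·32 = 34 and Qs = 6·32 - 74 = 118.
Surplus = Qs - Qd = 84.
Government expenditure = surplus × support price = 84 × 32 = 2688.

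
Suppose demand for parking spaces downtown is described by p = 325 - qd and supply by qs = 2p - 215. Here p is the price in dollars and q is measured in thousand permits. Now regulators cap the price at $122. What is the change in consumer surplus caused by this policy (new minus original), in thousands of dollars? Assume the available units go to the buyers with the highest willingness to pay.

-5046

Rearranging demand gives qd = 325 - p. Without the control the market clears where 325 - p = 2p - 215, i.e. p* = 180 and q* = 145.
Since 122 < 180, the ceiling is binding.
At p = 122: qd = 325 - 122 = 203 and qs = 2·122 - 215 = 29.
Consumer surplus without the control is ½ · (325 - 180) · 145 = 10512.5.
With the ceiling, 29 units are sold at 122 (assume they go to the highest-value buyers). The demand price at q = 29 is 296, so CS = ½ · [(325 - 122) + (296 - 122)] · 29 = 5466.5.
Change in consumer surplus = 5466.5 - 10512.5 = -5046.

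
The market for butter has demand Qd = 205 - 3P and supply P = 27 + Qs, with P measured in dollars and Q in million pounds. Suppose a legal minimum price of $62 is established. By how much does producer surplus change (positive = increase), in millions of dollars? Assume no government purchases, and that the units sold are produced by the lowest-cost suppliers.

Rearranging supply gives Qs = P - 27. Without the control the market clears where 205 - 3P = P - 27, i.e. P* = 58 and Q* = 31.
Because the floor (62) lies above the market-clearing price, it is binding.
At P = 62: Qd = 205 - 3·62 = 19 and Qs = 62 - 27 = 35.
Producer surplus without the control is ½ · (58 - 27) · 31 = 480.5.
With the floor, 19 units are sold at 62. The supply price at Q = 19 is 46, so PS = ½ · [(62 - 27) + (62 - 46)] · 19 = 484.5.
Change in producer surplus = 484.5 - 480.5 = 4.

4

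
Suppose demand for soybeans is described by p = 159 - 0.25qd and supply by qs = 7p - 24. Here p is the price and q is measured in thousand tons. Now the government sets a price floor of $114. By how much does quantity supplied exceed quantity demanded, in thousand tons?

Rearranging demand gives qd = 636 - 4p. Setting quantity demanded equal to quantity supplied, 636 - 4p = 7p - 24, gives p* = 60 and q* = 396.
Because the floor (114) lies above the market-clearing price, it is binding.
At p = 114: qd = 636 - 4·114 = 180 and qs = 7·114 - 24 = 774.
Surplus = qs - qd = 774 - 180 = 594.

594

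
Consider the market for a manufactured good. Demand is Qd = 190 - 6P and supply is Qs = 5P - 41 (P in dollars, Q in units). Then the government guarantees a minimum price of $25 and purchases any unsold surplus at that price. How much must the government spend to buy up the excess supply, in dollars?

1100

In a free market, 190 - 6P = 5P - 41 gives the equilibrium P* = 21, Q* = 64.
Because the floor (25) lies above the market-clearing price, it is binding.
At P = 25: Qd = 190 - 6·25 = 40 and Qs = 5·25 - 41 = 84.
Surplus = Qs - Qd = 44.
Government expenditure = surplus × support price = 44 × 25 = 1100.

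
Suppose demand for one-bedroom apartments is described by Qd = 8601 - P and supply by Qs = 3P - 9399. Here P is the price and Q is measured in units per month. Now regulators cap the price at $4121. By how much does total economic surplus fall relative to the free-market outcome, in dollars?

861846

Setting quantity demanded equal to quantity supplied, 8601 - P = 3P - 9399, gives P* = 4500 and Q* = 4101.
The ceiling of 4121 is below the equilibrium price 4500, so it binds.
At P = 4121: Qd = 8601 - 4121 = 4480 and Qs = 3·4121 - 9399 = 2964.
Quantity traded falls to 2964. At Q = 2964 the demand price is 8601 - 2964 = 5637 and the supply price is (9399 + 2964)/3 = 4121.
Deadweight loss = ½ · (5637 - 4121) · (4101 - 2964) = ½ · 1516 · 1137 = 861846.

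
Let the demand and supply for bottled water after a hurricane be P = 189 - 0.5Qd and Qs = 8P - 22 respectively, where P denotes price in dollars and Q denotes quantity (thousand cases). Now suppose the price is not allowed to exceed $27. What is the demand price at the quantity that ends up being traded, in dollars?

92

Rearranging demand gives Qd = 378 - 2P. Without the control the market clears where 378 - 2P = 8P - 22, i.e. P* = 40 and Q* = 298.
Because the ceiling (27) lies below the market-clearing price, it is binding.
At P = 27: Qd = 378 - 2·27 = 324 and Qs = 8·27 - 22 = 194.
Only 194 units reach the market. On the demand curve, the marginal buyer's willingness to pay at Q = 194 is (378 - 194)/2 = 92.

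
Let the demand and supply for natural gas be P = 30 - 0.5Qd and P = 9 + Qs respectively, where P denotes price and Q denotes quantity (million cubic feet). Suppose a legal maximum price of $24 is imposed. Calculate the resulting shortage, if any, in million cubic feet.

Rearranging demand gives Qd = 60 - 2P; rearranging supply gives Qs = P - 9. In a free market, 60 - 2P = P - 9 gives the equilibrium P* = 23, Q* = 14.
Since 24 is above P* = 23, the ceiling does not bind and the free-market outcome prevails.
Since the control does not bind, there is no shortage.

0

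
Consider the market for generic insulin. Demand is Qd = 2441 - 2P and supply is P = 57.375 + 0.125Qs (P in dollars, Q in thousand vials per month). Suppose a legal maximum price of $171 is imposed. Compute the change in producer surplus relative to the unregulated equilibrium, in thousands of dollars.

Rearranging supply gives Qs = 8P - 459. Equilibrium: 2441 - 2P = 8P - 459, so 2900 = 10P and P* = 290, Q* = 1861.
The ceiling of 171 is below the equilibrium price 290, so it binds.
At P = 171: Qd = 2441 - 2·171 = 2099 and Qs = 8·171 - 459 = 909.
Producer surplus without the control is ½ · (290 - 57.375) · 1861 = 216457.5625.
With the ceiling, producers sell 909 units at 171, so PS = ½ · (171 - 57.375) · 909 = 51642.5625.
Change in producer surplus = 51642.5625 - 216457.5625 = -164815.

-164815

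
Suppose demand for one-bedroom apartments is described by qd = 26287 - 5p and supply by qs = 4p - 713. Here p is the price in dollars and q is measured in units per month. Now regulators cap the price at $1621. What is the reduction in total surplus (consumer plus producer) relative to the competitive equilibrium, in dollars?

Setting quantity demanded equal to quantity supplied, 26287 - 5p = 4p - 713, gives p* = 3000 and q* = 11287.
Since 1621 < 3000, the ceiling is binding.
At p = 1621: qd = 26287 - 5·1621 = 18182 and qs = 4·1621 - 713 = 5771.
Quantity traded falls to 5771. At q = 5771 the demand price is (26287 - 5771)/5 = 4103.2 and the supply price is (713 + 5771)/4 = 1621.
Deadweight loss = ½ · (4103.2 - 1621) · (11287 - 5771) = ½ · 2482.2 · 5516 = 6845907.6.

6845907.6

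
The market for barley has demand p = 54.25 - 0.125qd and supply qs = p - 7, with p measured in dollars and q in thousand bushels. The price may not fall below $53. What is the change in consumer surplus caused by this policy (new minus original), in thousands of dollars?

Rearranging demand gives qd = 434 - 8p. Without the control the market clears where 434 - 8p = p - 7, i.e. p* = 49 and q* = 42.
Because the floor (53) lies above the market-clearing price, it is binding.
At p = 53: qd = 434 - 8·53 = 10 and qs = 53 - 7 = 46.
Consumer surplus without the control is ½ · (54.25 - 49) · 42 = 110.25.
With the floor, consumers buy 10 units at 53, so CS = ½ · (54.25 - 53) · 10 = 6.25.
Change in consumer surplus = 6.25 - 110.25 = -104.

-104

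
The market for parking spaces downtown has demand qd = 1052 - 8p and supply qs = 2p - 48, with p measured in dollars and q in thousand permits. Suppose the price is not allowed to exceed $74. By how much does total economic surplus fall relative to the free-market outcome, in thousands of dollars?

1620

Setting quantity demanded equal to quantity supplied, 1052 - 8p = 2p - 48, gives p* = 110 and q* = 172.
Since 74 < 110, the ceiling is binding.
At p = 74: qd = 1052 - 8·74 = 460 and qs = 2·74 - 48 = 100.
Quantity traded falls to 100. At q = 100 the demand price is (1052 - 100)/8 = 119 and the supply price is (48 + 100)/2 = 74.
Deadweight loss = ½ · (119 - 74) · (172 - 100) = ½ · 45 · 72 = 1620.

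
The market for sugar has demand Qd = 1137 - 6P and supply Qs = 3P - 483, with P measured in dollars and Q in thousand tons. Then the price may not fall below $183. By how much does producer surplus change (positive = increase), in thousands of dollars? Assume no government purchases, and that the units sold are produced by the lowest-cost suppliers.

Without the control the market clears where 1137 - 6P = 3P - 483, i.e. P* = 180 and Q* = 57.
Since 183 > 180, the floor is binding.
At P = 183: Qd = 1137 - 6·183 = 39 and Qs = 3·183 - 483 = 66.
Producer surplus without the control is ½ · (180 - 161) · 57 = 541.5.
With the floor, 39 units are sold at 183. The supply price at Q = 39 is 174, so PS = ½ · [(183 - 161) + (183 - 174)] · 39 = 604.5.
Change in producer surplus = 604.5 - 541.5 = 63.

63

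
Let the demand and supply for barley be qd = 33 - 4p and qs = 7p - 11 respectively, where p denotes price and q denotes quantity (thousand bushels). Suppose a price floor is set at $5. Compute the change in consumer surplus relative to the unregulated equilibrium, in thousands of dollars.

Without the control the market clears where 33 - 4p = 7p - 11, i.e. p* = 4 and q* = 17.
Since 5 > 4, the floor is binding.
At p = 5: qd = 33 - 4·5 = 13 and qs = 7·5 - 11 = 24.
Consumer surplus without the control is ½ · (8.25 - 4) · 17 = 36.125.
With the floor, consumers buy 13 units at 5, so CS = ½ · (8.25 - 5) · 13 = 21.125.
Change in consumer surplus = 21.125 - 36.125 = -15.

-15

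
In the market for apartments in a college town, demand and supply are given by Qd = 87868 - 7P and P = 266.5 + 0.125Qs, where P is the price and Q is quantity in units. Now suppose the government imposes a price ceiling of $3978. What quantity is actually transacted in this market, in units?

Rearranging supply gives Qs = 8P - 2132. Setting quantity demanded equal to quantity supplied, 87868 - 7P = 8P - 2132, gives P* = 6000 and Q* = 45868.
The ceiling of 3978 is below the equilibrium price 6000, so it binds.
At P = 3978: Qd = 87868 - 7·3978 = 60022 and Qs = 8·3978 - 2132 = 29692.
The quantity actually transacted is the short side, supply: 29692.

29692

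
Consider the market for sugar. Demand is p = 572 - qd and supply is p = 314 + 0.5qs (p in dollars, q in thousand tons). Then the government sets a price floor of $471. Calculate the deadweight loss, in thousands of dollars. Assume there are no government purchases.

Rearranging demand gives qd = 572 - p; rearranging supply gives qs = 2p - 628. Without the control the market clears where 572 - p = 2p - 628, i.e. p* = 400 and q* = 172.
The floor of 471 is above the equilibrium price 400, so it binds.
At p = 471: qd = 572 - 471 = 101 and qs = 2·471 - 628 = 314.
Quantity traded falls to 101. At q = 101 the demand price is 572 - 101 = 471 and the supply price is (628 + 101)/2 = 364.5.
Deadweight loss = ½ · (471 - 364.5) · (172 - 101) = ½ · 106.5 · 71 = 3780.75.

3780.75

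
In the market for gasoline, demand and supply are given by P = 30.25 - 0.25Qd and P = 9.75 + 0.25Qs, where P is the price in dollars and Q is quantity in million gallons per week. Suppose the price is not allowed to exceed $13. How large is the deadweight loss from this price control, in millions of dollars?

Rearranging demand gives Qd = 121 - 4P; rearranging supply gives Qs = 4P - 39. Equilibrium: 121 - 4P = 4P - 39, so 160 = 8P and P* = 20, Q* = 41.
The ceiling of 13 is below the equilibrium price 20, so it binds.
At P = 13: Qd = 121 - 4·13 = 69 and Qs = 4·13 - 39 = 13.
Quantity traded falls to 13. At Q = 13 the demand price is (121 - 13)/4 = 27 and the supply price is (39 + 13)/4 = 13.
Deadweight loss = ½ · (27 - 13) · (41 - 13) = ½ · 14 · 28 = 196.

196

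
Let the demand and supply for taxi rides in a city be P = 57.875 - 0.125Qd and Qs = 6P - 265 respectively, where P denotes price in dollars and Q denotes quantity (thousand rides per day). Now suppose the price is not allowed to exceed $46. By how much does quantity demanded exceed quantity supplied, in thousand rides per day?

84

Rearranging demand gives Qd = 463 - 8P. Equilibrium: 463 - 8P = 6P - 265, so 728 = 14P and P* = 52, Q* = 47.
Since 46 < 52, the ceiling is binding.
At P = 46: Qd = 463 - 8·46 = 95 and Qs = 6·46 - 265 = 11.
Shortage = Qd - Qs = 95 - 11 = 84.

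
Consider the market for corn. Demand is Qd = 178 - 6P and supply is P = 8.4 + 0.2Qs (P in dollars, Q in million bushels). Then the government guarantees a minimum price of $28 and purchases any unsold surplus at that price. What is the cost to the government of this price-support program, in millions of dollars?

Rearranging supply gives Qs = 5P - 42. Equilibrium: 178 - 6P = 5P - 42, so 220 = 11P and P* = 20, Q* = 58.
Since 28 > 20, the floor is binding.
At P = 28: Qd = 178 - 6·28 = 10 and Qs = 5·28 - 42 = 98.
Surplus = Qs - Qd = 88.
Government expenditure = surplus × support price = 88 × 28 = 2464.

2464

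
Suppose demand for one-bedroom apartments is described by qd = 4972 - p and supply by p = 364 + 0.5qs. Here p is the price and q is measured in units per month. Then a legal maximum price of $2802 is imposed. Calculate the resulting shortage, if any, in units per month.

Rearranging supply gives qs = 2p - 728. In a free market, 4972 - p = 2p - 728 gives the equilibrium p* = 1900, q* = 3072.
Since 2802 is above p* = 1900, the ceiling does not bind and the free-market outcome prevails.
Since the control does not bind, there is no shortage.

0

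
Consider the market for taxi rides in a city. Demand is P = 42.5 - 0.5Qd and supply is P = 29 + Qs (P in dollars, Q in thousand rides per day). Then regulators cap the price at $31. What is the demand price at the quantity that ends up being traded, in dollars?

Rearranging demand gives Qd = 85 - 2P; rearranging supply gives Qs = P - 29. In a free market, 85 - 2P = P - 29 gives the equilibrium P* = 38, Q* = 9.
The ceiling of 31 is below the equilibrium price 38, so it binds.
At P = 31: Qd = 85 - 2·31 = 23 and Qs = 31 - 29 = 2.
Only 2 units reach the market. On the demand curve, the marginal buyer's willingness to pay at Q = 2 is (85 - 2)/2 = 41.5.

41.5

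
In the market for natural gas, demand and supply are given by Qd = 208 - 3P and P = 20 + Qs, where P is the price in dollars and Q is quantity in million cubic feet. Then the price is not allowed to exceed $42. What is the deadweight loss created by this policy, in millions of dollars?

150

Rearranging supply gives Qs = P - 20. In a free market, 208 - 3P = P - 20 gives the equilibrium P* = 57, Q* = 37.
Because the ceiling (42) lies below the market-clearing price, it is binding.
At P = 42: Qd = 208 - 3·42 = 82 and Qs = 42 - 20 = 22.
Quantity traded falls to 22. At Q = 22 the demand price is (208 - 22)/3 = 62 and the supply price is 20 + 22 = 42.
Deadweight loss = ½ · (62 - 42) · (37 - 22) = ½ · 20 · 15 = 150.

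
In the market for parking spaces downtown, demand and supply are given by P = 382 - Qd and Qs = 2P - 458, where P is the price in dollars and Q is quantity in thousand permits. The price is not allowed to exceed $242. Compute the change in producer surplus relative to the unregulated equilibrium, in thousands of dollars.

Rearranging demand gives Qd = 382 - P. In a free market, 382 - P = 2P - 458 gives the equilibrium P* = 280, Q* = 102.
Because the ceiling (242) lies below the market-clearing price, it is binding.
At P = 242: Qd = 382 - 242 = 140 and Qs = 2·242 - 458 = 26.
Producer surplus without the control is ½ · (280 - 229) · 102 = 2601.
With the ceiling, producers sell 26 units at 242, so PS = ½ · (242 - 229) · 26 = 169.
Change in producer surplus = 169 - 2601 = -2432.

-2432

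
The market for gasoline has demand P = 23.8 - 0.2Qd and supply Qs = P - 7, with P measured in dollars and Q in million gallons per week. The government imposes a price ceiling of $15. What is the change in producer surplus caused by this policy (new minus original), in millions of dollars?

-66

Rearranging demand gives Qd = 119 - 5P. In a free market, 119 - 5P = P - 7 gives the equilibrium P* = 21, Q* = 14.
The ceiling of 15 is below the equilibrium price 21, so it binds.
At P = 15: Qd = 119 - 5·15 = 44 and Qs = 15 - 7 = 8.
Producer surplus without the control is ½ · (21 - 7) · 14 = 98.
With the ceiling, producers sell 8 units at 15, so PS = ½ · (15 - 7) · 8 = 32.
Change in producer surplus = 32 - 98 = -66.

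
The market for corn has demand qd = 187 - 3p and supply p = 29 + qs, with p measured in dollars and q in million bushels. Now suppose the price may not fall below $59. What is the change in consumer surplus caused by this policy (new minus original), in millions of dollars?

Rearranging supply gives qs = p - 29. Equilibrium: 187 - 3p = p - 29, so 216 = 4p and p* = 54, q* = 25.
The floor of 59 is above the equilibrium price 54, so it binds.
At p = 59: qd = 187 - 3·59 = 10 and qs = 59 - 29 = 30.
Consumer surplus without the control is ½ · (187/3 - 54) · 25 = 625/6.
With the floor, consumers buy 10 units at 59, so CS = ½ · (187/3 - 59) · 10 = 50/3.
Change in consumer surplus = 50/3 - 625/6 = -87.5.

-87.5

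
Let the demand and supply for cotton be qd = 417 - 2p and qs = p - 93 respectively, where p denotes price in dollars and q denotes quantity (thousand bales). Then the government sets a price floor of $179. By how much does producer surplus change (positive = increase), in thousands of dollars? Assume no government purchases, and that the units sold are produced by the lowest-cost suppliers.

Equilibrium: 417 - 2p = p - 93, so 510 = 3p and p* = 170, q* = 77.
Since 179 > 170, the floor is binding.
At p = 179: qd = 417 - 2·179 = 59 and qs = 179 - 93 = 86.
Producer surplus without the control is ½ · (170 - 93) · 77 = 2964.5.
With the floor, 59 units are sold at 179. The supply price at q = 59 is 152, so PS = ½ · [(179 - 93) + (179 - 152)] · 59 = 3333.5.
Change in producer surplus = 3333.5 - 2964.5 = 369.

369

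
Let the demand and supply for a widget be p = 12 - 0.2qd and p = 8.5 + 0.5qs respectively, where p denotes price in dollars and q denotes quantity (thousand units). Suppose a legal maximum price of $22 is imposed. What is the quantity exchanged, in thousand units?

Rearranging demand gives qd = 60 - 5p; rearranging supply gives qs = 2p - 17. In a free market, 60 - 5p = 2p - 17 gives the equilibrium p* = 11, q* = 5.
Since 22 is above p* = 11, the ceiling does not bind and the free-market outcome prevails.

5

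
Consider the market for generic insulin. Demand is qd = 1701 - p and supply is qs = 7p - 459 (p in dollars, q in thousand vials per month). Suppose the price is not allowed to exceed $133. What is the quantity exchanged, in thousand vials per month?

472

Equilibrium: 1701 - p = 7p - 459, so 2160 = 8p and p* = 270, q* = 1431.
Because the ceiling (133) lies below the market-clearing price, it is binding.
At p = 133: qd = 1701 - 133 = 1568 and qs = 7·133 - 459 = 472.
The quantity actually transacted is the short side, supply: 472.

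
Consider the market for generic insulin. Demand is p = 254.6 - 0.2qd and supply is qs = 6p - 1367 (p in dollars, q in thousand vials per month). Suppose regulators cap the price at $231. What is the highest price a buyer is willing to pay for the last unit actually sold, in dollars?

Rearranging demand gives qd = 1273 - 5p. Without the control the market clears where 1273 - 5p = 6p - 1367, i.e. p* = 240 and q* = 73.
Because the ceiling (231) lies below the market-clearing price, it is binding.
At p = 231: qd = 1273 - 5·231 = 118 and qs = 6·231 - 1367 = 19.
Only 19 units reach the market. On the demand curve, the marginal buyer's willingness to pay at q = 19 is (1273 - 19)/5 = 250.8.

250.8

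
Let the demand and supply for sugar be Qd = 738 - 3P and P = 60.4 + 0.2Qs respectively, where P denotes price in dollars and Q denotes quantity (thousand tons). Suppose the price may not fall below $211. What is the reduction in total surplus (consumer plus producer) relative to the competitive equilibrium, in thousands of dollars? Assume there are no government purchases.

Rearranging supply gives Qs = 5P - 302. Setting quantity demanded equal to quantity supplied, 738 - 3P = 5P - 302, gives P* = 130 and Q* = 348.
Because the floor (211) lies above the market-clearing price, it is binding.
At P = 211: Qd = 738 - 3·211 = 105 and Qs = 5·211 - 302 = 753.
Quantity traded falls to 105. At Q = 105 the demand price is (738 - 105)/3 = 211 and the supply price is (302 + 105)/5 = 81.4.
Deadweight loss = ½ · (211 - 81.4) · (348 - 105) = ½ · 129.6 · 243 = 15746.4.

15746.4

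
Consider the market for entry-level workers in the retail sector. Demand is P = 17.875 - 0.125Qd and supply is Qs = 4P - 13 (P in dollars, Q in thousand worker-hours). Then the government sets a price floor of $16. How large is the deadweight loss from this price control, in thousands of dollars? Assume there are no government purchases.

Rearranging demand gives Qd = 143 - 8P. Equilibrium: 143 - 8P = 4P - 13, so 156 = 12P and P* = 13, Q* = 39.
Because the floor (16) lies above the market-clearing price, it is binding.
At P = 16: Qd = 143 - 8·16 = 15 and Qs = 4·16 - 13 = 51.
Quantity traded falls to 15. At Q = 15 the demand price is (143 - 15)/8 = 16 and the supply price is (13 + 15)/4 = 7.
Deadweight loss = ½ · (16 - 7) · (39 - 15) = ½ · 9 · 24 = 108.

108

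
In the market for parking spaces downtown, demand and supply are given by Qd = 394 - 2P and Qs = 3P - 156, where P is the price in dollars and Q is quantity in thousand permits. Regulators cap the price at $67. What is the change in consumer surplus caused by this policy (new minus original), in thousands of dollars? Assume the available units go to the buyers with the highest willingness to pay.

Without the control the market clears where 394 - 2P = 3P - 156, i.e. P* = 110 and Q* = 174.
The ceiling of 67 is below the equilibrium price 110, so it binds.
At P = 67: Qd = 394 - 2·67 = 260 and Qs = 3·67 - 156 = 45.
Consumer surplus without the control is ½ · (197 - 110) · 174 = 7569.
With the ceiling, 45 units are sold at 67 (assume they go to the highest-value buyers). The demand price at Q = 45 is 174.5, so CS = ½ · [(197 - 67) + (174.5 - 67)] · 45 = 5343.75.
Change in consumer surplus = 5343.75 - 7569 = -2225.25.

-2225.25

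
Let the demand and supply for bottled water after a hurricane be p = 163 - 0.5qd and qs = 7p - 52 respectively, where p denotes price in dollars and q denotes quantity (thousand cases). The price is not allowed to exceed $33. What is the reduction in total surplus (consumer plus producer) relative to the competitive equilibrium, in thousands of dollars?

1275.75

Rearranging demand gives qd = 326 - 2p. Equilibrium: 326 - 2p = 7p - 52, so 378 = 9p and p* = 42, q* = 242.
Since 33 < 42, the ceiling is binding.
At p = 33: qd = 326 - 2·33 = 260 and qs = 7·33 - 52 = 179.
Quantity traded falls to 179. At q = 179 the demand price is (326 - 179)/2 = 73.5 and the supply price is (52 + 179)/7 = 33.
Deadweight loss = ½ · (73.5 - 33) · (242 - 179) = ½ · 40.5 · 63 = 1275.75.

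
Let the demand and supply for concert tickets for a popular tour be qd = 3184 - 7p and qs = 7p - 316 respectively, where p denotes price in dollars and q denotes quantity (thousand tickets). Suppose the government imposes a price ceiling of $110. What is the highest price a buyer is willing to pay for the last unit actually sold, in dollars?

390

Setting quantity demanded equal to quantity supplied, 3184 - 7p = 7p - 316, gives p* = 250 and q* = 1434.
Since 110 < 250, the ceiling is binding.
At p = 110: qd = 3184 - 7·110 = 2414 and qs = 7·110 - 316 = 454.
Only 454 units reach the market. On the demand curve, the marginal buyer's willingness to pay at q = 454 is (3184 - 454)/7 = 390.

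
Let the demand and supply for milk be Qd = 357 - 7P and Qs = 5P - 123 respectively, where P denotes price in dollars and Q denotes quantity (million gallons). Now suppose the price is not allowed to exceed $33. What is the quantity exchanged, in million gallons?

In a free market, 357 - 7P = 5P - 123 gives the equilibrium P* = 40, Q* = 77.
The ceiling of 33 is below the equilibrium price 40, so it binds.
At P = 33: Qd = 357 - 7·33 = 126 and Qs = 5·33 - 123 = 42.
The quantity actually transacted is the short side, supply: 42.

42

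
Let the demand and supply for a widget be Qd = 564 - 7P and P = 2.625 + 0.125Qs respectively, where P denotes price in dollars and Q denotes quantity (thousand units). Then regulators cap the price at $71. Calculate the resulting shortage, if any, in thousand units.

0

Rearranging supply gives Qs = 8P - 21. Equilibrium: 564 - 7P = 8P - 21, so 585 = 15P and P* = 39, Q* = 291.
Since 71 is above P* = 39, the ceiling does not bind and the free-market outcome prevails.
Since the control does not bind, there is no shortage.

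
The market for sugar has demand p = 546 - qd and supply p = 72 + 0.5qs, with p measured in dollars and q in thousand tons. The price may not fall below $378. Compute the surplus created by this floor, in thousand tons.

Rearranging demand gives qd = 546 - p; rearranging supply gives qs = 2p - 144. Setting quantity demanded equal to quantity supplied, 546 - p = 2p - 144, gives p* = 230 and q* = 316.
The floor of 378 is above the equilibrium price 230, so it binds.
At p = 378: qd = 546 - 378 = 168 and qs = 2·378 - 144 = 612.
Surplus = qs - qd = 612 - 168 = 444.

444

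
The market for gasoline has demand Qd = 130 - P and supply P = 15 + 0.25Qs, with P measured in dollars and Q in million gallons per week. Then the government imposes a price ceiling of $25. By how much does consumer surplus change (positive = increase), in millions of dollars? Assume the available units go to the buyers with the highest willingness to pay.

-832

Rearranging supply gives Qs = 4P - 60. Equilibrium: 130 - P = 4P - 60, so 190 = 5P and P* = 38, Q* = 92.
Since 25 < 38, the ceiling is binding.
At P = 25: Qd = 130 - 25 = 105 and Qs = 4·25 - 60 = 40.
Consumer surplus without the control is ½ · (130 - 38) · 92 = 4232.
With the ceiling, 40 units are sold at 25 (assume they go to the highest-value buyers). The demand price at Q = 40 is 90, so CS = ½ · [(130 - 25) + (90 - 25)] · 40 = 3400.
Change in consumer surplus = 3400 - 4232 = -832.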